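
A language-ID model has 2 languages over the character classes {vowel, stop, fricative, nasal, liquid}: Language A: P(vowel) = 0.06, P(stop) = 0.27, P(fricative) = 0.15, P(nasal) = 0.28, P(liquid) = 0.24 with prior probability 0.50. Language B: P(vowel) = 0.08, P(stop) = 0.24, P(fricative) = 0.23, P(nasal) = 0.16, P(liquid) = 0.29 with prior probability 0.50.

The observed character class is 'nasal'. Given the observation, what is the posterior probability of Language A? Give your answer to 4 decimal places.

The responsibility of component k is π_k f_k(x) divided by Σ_j π_j f_j(x).
Evaluate each component's likelihood at the observed value:
  L_A = P(nasal | comp) = 0.28
  L_B = P(nasal | comp) = 0.16
Unnormalised posteriors:
  π_A·L_A = 0.50 × 0.28 = 0.14
  π_B·L_B = 0.50 × 0.16 = 0.08
Evidence: 0.14 + 0.08 = 0.22
P(Language A | x) ≈ 0.6364

0.6364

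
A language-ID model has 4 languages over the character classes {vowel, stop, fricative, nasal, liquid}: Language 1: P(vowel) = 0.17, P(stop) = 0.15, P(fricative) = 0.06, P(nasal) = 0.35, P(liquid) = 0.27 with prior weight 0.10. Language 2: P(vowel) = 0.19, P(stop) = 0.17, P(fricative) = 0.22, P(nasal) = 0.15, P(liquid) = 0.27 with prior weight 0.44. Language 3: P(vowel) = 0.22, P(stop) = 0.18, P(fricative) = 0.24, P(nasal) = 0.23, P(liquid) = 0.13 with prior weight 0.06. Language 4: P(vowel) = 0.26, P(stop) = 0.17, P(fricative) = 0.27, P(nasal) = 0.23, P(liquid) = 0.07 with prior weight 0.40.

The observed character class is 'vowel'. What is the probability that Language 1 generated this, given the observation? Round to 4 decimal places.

0.0781

P(component k | x) = w_k·f_k(x) / marginal(x), where marginal(x) = Σ_j w_j·f_j(x).
Categorical probabilities:
  f_1 = P(vowel | comp) = 0.17
  f_2 = P(vowel | comp) = 0.19
  f_3 = P(vowel | comp) = 0.22
  f_4 = P(vowel | comp) = 0.26
Prior × likelihood for each component:
  w_1·f_1 = 0.10 × 0.17 = 0.017
  w_2·f_2 = 0.44 × 0.19 = 0.0836
  w_3·f_3 = 0.06 × 0.22 = 0.0132
  w_4·f_4 = 0.40 × 0.26 = 0.104
Marginal: 0.017 + 0.0836 + 0.0132 + 0.104 = 0.2178
Responsibility of Language 1: 0.017 / 0.2178 ≈ 0.0781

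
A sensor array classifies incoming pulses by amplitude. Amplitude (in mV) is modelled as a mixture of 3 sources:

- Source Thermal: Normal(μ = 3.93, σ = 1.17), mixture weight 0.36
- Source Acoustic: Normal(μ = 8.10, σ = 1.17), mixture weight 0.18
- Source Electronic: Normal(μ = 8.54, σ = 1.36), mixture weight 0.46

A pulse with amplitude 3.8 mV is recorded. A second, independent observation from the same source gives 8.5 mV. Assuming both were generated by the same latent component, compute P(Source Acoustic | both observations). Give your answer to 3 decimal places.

The responsibility of component k is π_k f_k(x) divided by Σ_j π_j f_j(x).
Since both observations come from the same component, the likelihood for component k is f_k(x₁)·f_k(x₂).
  f_Thermal = [(1/(1.17·√(2π)))·exp(−(3.8−3.93)²/(2·1.17²)) = 0.340976·exp(-0.00617) = 0.338878] × [0.000165872] = 5.62104e-05
  f_Acoustic = [(1/(1.17·√(2π)))·exp(−(3.8−8.10)²/(2·1.17²)) = 0.340976·exp(-6.75360) = 0.000397808] × [0.32162] = 0.000127943
  f_Electronic = [(1/(1.36·√(2π)))·exp(−(3.8−8.54)²/(2·1.36²)) = 0.293340·exp(-6.07364) = 0.000675498] × [0.293213] = 0.000198065
Unnormalised posteriors:
  π_Thermal·f_Thermal = 0.36 × 5.62104e-05 = 2.02357e-05
  π_Acoustic·f_Acoustic = 0.18 × 0.000127943 = 2.30298e-05
  π_Electronic·f_Electronic = 0.46 × 0.000198065 = 9.11098e-05
Normaliser: 2.02357e-05 + 2.30298e-05 + 9.11098e-05 = 0.000134375
So the posterior for Source Acoustic is 2.30298e-05 / 0.000134375 ≈ 0.171.

0.171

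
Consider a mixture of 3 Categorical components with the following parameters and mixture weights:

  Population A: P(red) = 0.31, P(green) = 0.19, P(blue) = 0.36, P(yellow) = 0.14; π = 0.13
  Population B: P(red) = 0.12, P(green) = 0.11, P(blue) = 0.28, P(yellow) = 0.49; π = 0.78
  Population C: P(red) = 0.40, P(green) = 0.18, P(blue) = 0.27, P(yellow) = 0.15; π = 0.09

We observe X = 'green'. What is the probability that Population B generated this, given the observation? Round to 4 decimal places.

0.6772

The responsibility of component k is w_k f_k(x) divided by Σ_j w_j f_j(x).
Categorical probabilities:
  f_A = P(green | comp) = 0.19
  f_B = P(green | comp) = 0.11
  f_C = P(green | comp) = 0.18
Unnormalised posteriors:
  w_A·f_A = 0.13 × 0.19 = 0.0247
  w_B·f_B = 0.78 × 0.11 = 0.0858
  w_C·f_C = 0.09 × 0.18 = 0.0162
Evidence: 0.0247 + 0.0858 + 0.0162 = 0.1267
So the posterior for Population B is 0.0858 / 0.1267 ≈ 0.6772.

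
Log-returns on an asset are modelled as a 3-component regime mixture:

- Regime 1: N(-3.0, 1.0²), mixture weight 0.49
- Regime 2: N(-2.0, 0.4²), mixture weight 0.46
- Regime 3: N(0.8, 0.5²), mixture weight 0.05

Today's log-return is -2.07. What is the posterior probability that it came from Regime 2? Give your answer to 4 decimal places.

0.7808

Posterior ∝ prior × likelihood, so P(k | x) ∝ π_k f_k(x); normalise over all components.
Evaluate each component's likelihood at the observed value:
  p_1 = (1/(1.0·√(2π)))·exp(−(-2.07−-3.0)²/(2·1.0²)) = 0.398942·exp(-0.43245) = 0.258881
  p_2 = (1/(0.4·√(2π)))·exp(−(-2.07−-2.0)²/(2·0.4²)) = 0.997356·exp(-0.01531) = 0.9822
  p_3 = (1/(0.5·√(2π)))·exp(−(-2.07−0.8)²/(2·0.5²)) = 0.797885·exp(-16.47380) = 5.59062e-08
Prior × likelihood for each component:
  π_1·p_1 = 0.49 × 0.258881 = 0.126851
  π_2·p_2 = 0.46 × 0.9822 = 0.451812
  π_3·p_3 = 0.05 × 5.59062e-08 = 2.79531e-09
Evidence: 0.126851 + 0.451812 + 2.79531e-09 = 0.578663
P(Regime 2 | data) ≈ 0.7808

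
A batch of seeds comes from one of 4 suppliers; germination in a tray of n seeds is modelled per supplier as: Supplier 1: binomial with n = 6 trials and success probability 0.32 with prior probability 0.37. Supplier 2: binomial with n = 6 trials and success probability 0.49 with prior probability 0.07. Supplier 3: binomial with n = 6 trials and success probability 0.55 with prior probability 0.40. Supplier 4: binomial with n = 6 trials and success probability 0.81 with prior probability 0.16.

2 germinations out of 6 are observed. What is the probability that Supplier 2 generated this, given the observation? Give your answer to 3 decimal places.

0.079

By Bayes' theorem, P(k | x) = π_k f_k(x) / Σ_j π_j f_j(x).
Binomial probabilities:
  L_1 = C(6,2)·0.32^2·0.68^4 = 15·0.1024·0.213814 = 0.328418
  L_2 = C(6,2)·0.49^2·0.51^4 = 15·0.2401·0.067652 = 0.243649
  L_3 = C(6,2)·0.55^2·0.45^4 = 15·0.3025·0.0410062 = 0.186066
  L_4 = C(6,2)·0.81^2·0.19^4 = 15·0.6561·0.00130321 = 0.0128255
Unnormalised posteriors:
  π_1·L_1 = 0.37 × 0.328418 = 0.121515
  π_2·L_2 = 0.07 × 0.243649 = 0.0170554
  π_3·L_3 = 0.40 × 0.186066 = 0.0744263
  π_4·L_4 = 0.16 × 0.0128255 = 0.00205209
Normaliser: 0.121515 + 0.0170554 + 0.0744263 + 0.00205209 = 0.215048
Responsibility of Supplier 2: 0.0170554 / 0.215048 ≈ 0.079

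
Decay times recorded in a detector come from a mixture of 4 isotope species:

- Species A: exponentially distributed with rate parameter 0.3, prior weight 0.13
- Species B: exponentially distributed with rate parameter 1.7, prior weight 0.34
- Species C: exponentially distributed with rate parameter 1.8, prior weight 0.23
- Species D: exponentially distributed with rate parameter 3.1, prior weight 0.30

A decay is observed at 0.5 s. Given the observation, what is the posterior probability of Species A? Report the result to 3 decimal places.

0.052

By Bayes' theorem, P(k | x) = π_k f_k(x) / Σ_j π_j f_j(x).
Component likelihoods at x = 0.5 s:
  f_A = 0.258212
  f_B = 0.726605
  f_C = 0.731825
  f_D = 0.657969
Unnormalised posteriors:
  π_A·f_A = 0.13 × 0.258212 = 0.0335676
  π_B·f_B = 0.34 × 0.726605 = 0.247046
  π_C·f_C = 0.23 × 0.731825 = 0.16832
  π_D·f_D = 0.30 × 0.657969 = 0.197391
Marginal: 0.0335676 + 0.247046 + 0.16832 + 0.197391 = 0.646324
P(Species A | 0.5 s) = 0.0335676 / 0.646324 ≈ 0.052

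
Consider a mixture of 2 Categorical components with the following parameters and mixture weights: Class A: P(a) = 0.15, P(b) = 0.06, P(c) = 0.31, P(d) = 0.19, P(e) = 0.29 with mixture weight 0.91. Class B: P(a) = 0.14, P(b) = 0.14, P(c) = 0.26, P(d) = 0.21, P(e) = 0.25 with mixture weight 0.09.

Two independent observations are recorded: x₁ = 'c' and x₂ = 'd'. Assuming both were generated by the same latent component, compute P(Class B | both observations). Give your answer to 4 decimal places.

0.0840

The responsibility of component k is P(Z=k) f_k(x) divided by Σ_j P(Z=j) f_j(x).
Since both observations come from the same component, the likelihood for component k is f_k(x₁)·f_k(x₂).
  p_A = [P(c | comp) = 0.31] × [0.19] = 0.0589
  p_B = [P(c | comp) = 0.26] × [0.21] = 0.0546
Unnormalised posteriors:
  P(Z=A)·p_A = 0.91 × 0.0589 = 0.053599
  P(Z=B)·p_B = 0.09 × 0.0546 = 0.004914
Marginal: 0.053599 + 0.004914 = 0.058513
P(Class B | data) ≈ 0.0840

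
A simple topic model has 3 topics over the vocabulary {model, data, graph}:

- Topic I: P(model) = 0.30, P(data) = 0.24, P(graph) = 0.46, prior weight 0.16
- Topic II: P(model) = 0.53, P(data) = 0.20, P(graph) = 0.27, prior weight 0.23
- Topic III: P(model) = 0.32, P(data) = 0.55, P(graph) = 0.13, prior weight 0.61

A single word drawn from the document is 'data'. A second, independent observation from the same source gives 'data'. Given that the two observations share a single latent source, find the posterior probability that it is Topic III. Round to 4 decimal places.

By Bayes' theorem, P(k | x) = P(Z=k) f_k(x) / Σ_j P(Z=j) f_j(x).
Since both observations come from the same component, the likelihood for component k is f_k(x₁)·f_k(x₂).
  L_I = [0.24] × [0.24] = 0.0576
  L_II = [0.2] × [0.2] = 0.04
  L_III = [0.55] × [0.55] = 0.3025
Unnormalised posteriors:
  P(Z=I)·L_I = 0.16 × 0.0576 = 0.009216
  P(Z=II)·L_II = 0.23 × 0.04 = 0.0092
  P(Z=III)·L_III = 0.61 × 0.3025 = 0.184525
Denominator: 0.009216 + 0.0092 + 0.184525 = 0.202941
Responsibility of Topic III: 0.184525 / 0.202941 ≈ 0.9093

0.9093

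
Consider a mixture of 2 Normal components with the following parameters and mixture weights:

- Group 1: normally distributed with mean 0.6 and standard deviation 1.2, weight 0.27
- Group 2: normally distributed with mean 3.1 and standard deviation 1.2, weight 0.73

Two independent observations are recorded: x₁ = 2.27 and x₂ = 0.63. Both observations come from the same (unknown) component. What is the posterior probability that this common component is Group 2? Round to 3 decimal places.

0.403

Posterior ∝ prior × likelihood, so P(k | x) ∝ w_k f_k(x); normalise over all components.
Since both observations come from the same component, the likelihood for component k is f_k(x₁)·f_k(x₂).
  L_1 = [0.126233] × [0.332348] = 0.0419532
  L_2 = [0.261725] × [0.0399699] = 0.0104611
Weight by the priors:
  w_1·L_1 = 0.27 × 0.0419532 = 0.0113274
  w_2·L_2 = 0.73 × 0.0104611 = 0.00763662
Sum: 0.0113274 + 0.00763662 = 0.018964
Responsibility of Group 2: 0.00763662 / 0.018964 ≈ 0.403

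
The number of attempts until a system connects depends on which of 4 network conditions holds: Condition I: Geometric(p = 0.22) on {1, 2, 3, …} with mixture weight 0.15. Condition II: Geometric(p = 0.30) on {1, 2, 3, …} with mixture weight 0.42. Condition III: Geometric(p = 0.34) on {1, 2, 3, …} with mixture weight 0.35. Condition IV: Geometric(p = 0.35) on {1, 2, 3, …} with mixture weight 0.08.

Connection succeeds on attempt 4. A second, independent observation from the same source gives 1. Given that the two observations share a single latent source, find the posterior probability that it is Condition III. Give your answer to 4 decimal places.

P(component k | x) = P(Z=k)·f_k(x) / marginal(x), where marginal(x) = Σ_j P(Z=j)·f_j(x).
Since both observations come from the same component, the likelihood for component k is f_k(x₁)·f_k(x₂).
  f_I = [0.22·(1−0.22)^3 = 0.22·0.474552 = 0.104401] × [0.22] = 0.0229683
  f_II = [0.30·(1−0.30)^3 = 0.30·0.343 = 0.1029] × [0.3] = 0.03087
  f_III = [0.34·(1−0.34)^3 = 0.34·0.287496 = 0.0977486] × [0.34] = 0.0332345
  f_IV = [0.35·(1−0.35)^3 = 0.35·0.274625 = 0.0961188] × [0.35] = 0.0336416
Prior × likelihood for each component:
  P(Z=I)·f_I = 0.15 × 0.0229683 = 0.00344525
  P(Z=II)·f_II = 0.42 × 0.03087 = 0.0129654
  P(Z=III)·f_III = 0.35 × 0.0332345 = 0.0116321
  P(Z=IV)·f_IV = 0.08 × 0.0336416 = 0.00269133
Evidence: 0.00344525 + 0.0129654 + 0.0116321 + 0.00269133 = 0.0307341
Responsibility of Condition III: 0.0116321 / 0.0307341 ≈ 0.3785

0.3785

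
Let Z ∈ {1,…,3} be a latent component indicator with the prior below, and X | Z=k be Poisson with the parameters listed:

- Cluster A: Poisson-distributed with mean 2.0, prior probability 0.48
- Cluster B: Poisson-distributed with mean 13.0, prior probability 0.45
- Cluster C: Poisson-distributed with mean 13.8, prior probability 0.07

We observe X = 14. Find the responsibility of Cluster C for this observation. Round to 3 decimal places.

The responsibility of component k is P(Z=k) f_k(x) divided by Σ_j P(Z=j) f_j(x).
Component likelihoods at x = 14:
  f_A = e^(−2.0)·2.0^14/14! = 2.54345e-08
  f_B = e^(−13.0)·13.0^14/14! = 0.102087
  f_C = e^(−13.8)·13.8^14/14! = 0.105836
Multiply by the mixture weights:
  P(Z=A)·f_A = 0.48 × 2.54345e-08 = 1.22085e-08
  P(Z=B)·f_B = 0.45 × 0.102087 = 0.0459391
  P(Z=C)·f_C = 0.07 × 0.105836 = 0.00740855
Denominator: 1.22085e-08 + 0.0459391 + 0.00740855 = 0.0533477
So the posterior for Cluster C is 0.00740855 / 0.0533477 ≈ 0.139.

0.139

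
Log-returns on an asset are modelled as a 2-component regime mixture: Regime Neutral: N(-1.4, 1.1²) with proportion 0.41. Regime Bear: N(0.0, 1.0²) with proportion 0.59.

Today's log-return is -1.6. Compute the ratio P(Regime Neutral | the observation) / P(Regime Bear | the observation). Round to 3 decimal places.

Posterior odds = (P(Z=i) f_i(x)) / (P(Z=j) f_j(x)); the normalising sum cancels.
Normal densities:
  f_Neutral = 0.356729
  f_Bear = 0.110921
Odds = (0.41/0.59) × (0.356729/0.110921) = 0.694915 × 3.21607 ≈ 2.235

2.235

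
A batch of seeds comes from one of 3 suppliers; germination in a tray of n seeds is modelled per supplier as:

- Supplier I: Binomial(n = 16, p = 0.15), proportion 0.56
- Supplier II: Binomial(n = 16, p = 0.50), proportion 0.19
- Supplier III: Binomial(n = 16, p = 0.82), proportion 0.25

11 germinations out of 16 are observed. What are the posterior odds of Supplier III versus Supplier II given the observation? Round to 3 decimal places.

1.836

Since P(k|x) ∝ w_k f_k(x), the posterior odds are w_i f_i(x) / (w_j f_j(x)).
Binomial probabilities:
  f_I = C(16,11)·0.15^11·0.85^5 = 4368·8.64976e-10·0.443705 = 1.67641e-06
  f_II = C(16,11)·0.50^11·0.50^5 = 4368·0.000488281·0.03125 = 0.0666504
  f_III = C(16,11)·0.82^11·0.18^5 = 4368·0.112707·0.000188957 = 0.0930245
Posterior odds = (w_III·f_III) / (w_II·f_II) = (0.25·0.0930245) / (0.19·0.0666504) = 0.0232561 / 0.0126636 ≈ 1.836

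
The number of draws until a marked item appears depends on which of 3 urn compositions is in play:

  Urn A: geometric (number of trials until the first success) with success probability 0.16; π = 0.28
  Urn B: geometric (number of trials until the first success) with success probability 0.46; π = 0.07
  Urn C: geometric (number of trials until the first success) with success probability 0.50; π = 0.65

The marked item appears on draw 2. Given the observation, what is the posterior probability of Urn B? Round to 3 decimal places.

Apply Bayes' rule: the posterior for each component is proportional to its prior times its likelihood at x.
Evaluate each component's likelihood at the observed value:
  L_A = 0.16·(1−0.16)^1 = 0.16·0.84 = 0.1344
  L_B = 0.46·(1−0.46)^1 = 0.46·0.54 = 0.2484
  L_C = 0.50·(1−0.50)^1 = 0.50·0.5 = 0.25
Multiply by the mixture weights:
  w_A·L_A = 0.28 × 0.1344 = 0.037632
  w_B·L_B = 0.07 × 0.2484 = 0.017388
  w_C·L_C = 0.65 × 0.25 = 0.1625
Normaliser: 0.037632 + 0.017388 + 0.1625 = 0.21752
P(Urn B | x) = 0.017388 / 0.21752 ≈ 0.080

0.080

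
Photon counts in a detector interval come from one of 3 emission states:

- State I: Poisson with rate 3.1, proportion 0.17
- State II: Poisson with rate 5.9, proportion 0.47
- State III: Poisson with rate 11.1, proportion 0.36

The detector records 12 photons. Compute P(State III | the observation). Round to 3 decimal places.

By Bayes' theorem, P(k | x) = π_k f_k(x) / Σ_j π_j f_j(x).
Poisson probabilities:
  f_I = e^(−3.1)·3.1^12/12! = 7.40782e-05
  f_II = e^(−5.9)·5.9^12/12! = 0.0101754
  f_III = e^(−11.1)·11.1^12/12! = 0.110375
Weight by the priors:
  π_I·f_I = 0.17 × 7.40782e-05 = 1.25933e-05
  π_II·f_II = 0.47 × 0.0101754 = 0.00478242
  π_III·f_III = 0.36 × 0.110375 = 0.0397349
Evidence: 1.25933e-05 + 0.00478242 + 0.0397349 = 0.0445299
So the posterior for State III is 0.0397349 / 0.0445299 ≈ 0.892.

0.892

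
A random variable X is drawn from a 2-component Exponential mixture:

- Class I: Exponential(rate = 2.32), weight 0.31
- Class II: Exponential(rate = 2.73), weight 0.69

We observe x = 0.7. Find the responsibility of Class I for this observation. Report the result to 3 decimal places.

0.337

Apply Bayes' rule: the posterior for each component is proportional to its prior times its likelihood at x.
Evaluate each component's likelihood at the observed value:
  p_I = 2.32·e^(−2.32·0.7) = 2.32·e^(−1.6240) = 0.457292
  p_II = 2.73·e^(−2.73·0.7) = 2.73·e^(−1.9110) = 0.403855
Prior × likelihood for each component:
  P(Z=I)·p_I = 0.31 × 0.457292 = 0.141761
  P(Z=II)·p_II = 0.69 × 0.403855 = 0.27866
Evidence: 0.141761 + 0.27866 = 0.420421
P(Class I | 0.7) ≈ 0.337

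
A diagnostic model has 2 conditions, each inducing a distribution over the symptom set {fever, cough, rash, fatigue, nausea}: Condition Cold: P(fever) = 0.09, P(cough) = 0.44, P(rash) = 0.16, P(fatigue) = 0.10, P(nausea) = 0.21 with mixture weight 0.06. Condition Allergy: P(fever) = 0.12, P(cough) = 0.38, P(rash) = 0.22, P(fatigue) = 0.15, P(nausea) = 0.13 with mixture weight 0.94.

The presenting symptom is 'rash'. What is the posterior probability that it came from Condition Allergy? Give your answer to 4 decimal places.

0.9556

The responsibility of component k is π_k f_k(x) divided by Σ_j π_j f_j(x).
Categorical probabilities:
  L_Cold = 0.16
  L_Allergy = 0.22
Multiply by the mixture weights:
  π_Cold·L_Cold = 0.06 × 0.16 = 0.0096
  π_Allergy·L_Allergy = 0.94 × 0.22 = 0.2068
Denominator: 0.0096 + 0.2068 = 0.2164
P(Condition Allergy | data) ≈ 0.9556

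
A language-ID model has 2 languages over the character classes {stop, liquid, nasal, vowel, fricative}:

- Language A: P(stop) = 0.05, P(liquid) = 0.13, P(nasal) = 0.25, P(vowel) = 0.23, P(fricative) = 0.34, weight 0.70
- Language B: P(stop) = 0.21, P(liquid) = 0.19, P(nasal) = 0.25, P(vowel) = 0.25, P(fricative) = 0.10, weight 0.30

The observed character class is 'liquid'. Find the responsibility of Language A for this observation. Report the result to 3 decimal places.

Apply Bayes' rule: the posterior for each component is proportional to its prior times its likelihood at x.
Categorical probabilities:
  L_A = P(liquid | comp) = 0.13
  L_B = P(liquid | comp) = 0.19
Weight by the priors:
  P(Z=A)·L_A = 0.70 × 0.13 = 0.091
  P(Z=B)·L_B = 0.30 × 0.19 = 0.057
Normaliser: 0.091 + 0.057 = 0.148
P(Language A | x) ≈ 0.615

0.615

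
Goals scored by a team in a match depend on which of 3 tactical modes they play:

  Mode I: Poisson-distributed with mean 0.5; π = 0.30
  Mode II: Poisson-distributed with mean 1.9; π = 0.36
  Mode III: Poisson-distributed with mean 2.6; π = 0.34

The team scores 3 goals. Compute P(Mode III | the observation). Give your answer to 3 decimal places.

The responsibility of component k is π_k f_k(x) divided by Σ_j π_j f_j(x).
Component likelihoods at x = 3 goals:
  f_I = e^(−0.5)·0.5^3/3! = 0.0126361
  f_II = e^(−1.9)·1.9^3/3! = 0.170982
  f_III = e^(−2.6)·2.6^3/3! = 0.217572
Prior × likelihood for each component:
  π_I·f_I = 0.30 × 0.0126361 = 0.00379082
  π_II·f_II = 0.36 × 0.170982 = 0.0615535
  π_III·f_III = 0.34 × 0.217572 = 0.0739745
Normaliser: 0.00379082 + 0.0615535 + 0.0739745 = 0.139319
P(Mode III | the observation) = 0.0739745 / 0.139319 ≈ 0.531

0.531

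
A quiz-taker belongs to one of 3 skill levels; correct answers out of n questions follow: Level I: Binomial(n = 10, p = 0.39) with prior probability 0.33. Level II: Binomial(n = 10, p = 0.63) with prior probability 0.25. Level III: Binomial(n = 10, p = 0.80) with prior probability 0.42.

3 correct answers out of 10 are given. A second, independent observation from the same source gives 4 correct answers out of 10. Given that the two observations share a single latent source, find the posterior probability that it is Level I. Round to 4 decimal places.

The responsibility of component k is w_k f_k(x) divided by Σ_j w_j f_j(x).
Since both observations come from the same component, the likelihood for component k is f_k(x₁)·f_k(x₂).
  p_I = [0.223709] × [0.250298] = 0.0559939
  p_II = [0.0284849] × [0.0848774] = 0.00241772
  p_III = [0.000786432] × [0.00550502] = 4.32933e-06
Prior × likelihood for each component:
  w_I·p_I = 0.33 × 0.0559939 = 0.018478
  w_II·p_II = 0.25 × 0.00241772 = 0.000604431
  w_III·p_III = 0.42 × 4.32933e-06 = 1.81832e-06
Normaliser: 0.018478 + 0.000604431 + 1.81832e-06 = 0.0190842
P(Level I | x) = 0.018478 / 0.0190842 ≈ 0.9682

0.9682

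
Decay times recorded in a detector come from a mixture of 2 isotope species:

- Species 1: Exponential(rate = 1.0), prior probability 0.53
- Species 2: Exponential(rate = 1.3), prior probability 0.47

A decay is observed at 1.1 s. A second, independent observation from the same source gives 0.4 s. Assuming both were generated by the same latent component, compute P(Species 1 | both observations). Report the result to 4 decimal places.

0.5114

The responsibility of component k is w_k f_k(x) divided by Σ_j w_j f_j(x).
Since both observations come from the same component, the likelihood for component k is f_k(x₁)·f_k(x₂).
  L_1 = [1.0·e^(−1.0·1.1) = 1.0·e^(−1.1000) = 0.332871] × [0.67032] = 0.22313
  L_2 = [1.3·e^(−1.3·1.1) = 1.3·e^(−1.4300) = 0.311102] × [0.772877] = 0.240443
Multiply by the mixture weights:
  w_1·L_1 = 0.53 × 0.22313 = 0.118259
  w_2·L_2 = 0.47 × 0.240443 = 0.113008
Marginal: 0.118259 + 0.113008 = 0.231267
P(Species 1 | data) = 0.118259 / 0.231267 ≈ 0.5114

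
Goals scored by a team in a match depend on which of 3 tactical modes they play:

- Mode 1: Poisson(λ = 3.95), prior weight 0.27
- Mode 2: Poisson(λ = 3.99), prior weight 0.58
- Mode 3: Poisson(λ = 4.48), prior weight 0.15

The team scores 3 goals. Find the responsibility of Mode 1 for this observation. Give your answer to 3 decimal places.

0.277

P(component k | x) = w_k·f_k(x) / marginal(x), where marginal(x) = Σ_j w_j·f_j(x).
Evaluate each component's likelihood at the observed value:
  f_1 = 0.197777
  f_2 = 0.195854
  f_3 = 0.169841
Prior × likelihood for each component:
  w_1·f_1 = 0.27 × 0.197777 = 0.0533999
  w_2·f_2 = 0.58 × 0.195854 = 0.113595
  w_3·f_3 = 0.15 × 0.169841 = 0.0254762
Sum: 0.0533999 + 0.113595 + 0.0254762 = 0.192471
So the posterior for Mode 1 is 0.0533999 / 0.192471 ≈ 0.277.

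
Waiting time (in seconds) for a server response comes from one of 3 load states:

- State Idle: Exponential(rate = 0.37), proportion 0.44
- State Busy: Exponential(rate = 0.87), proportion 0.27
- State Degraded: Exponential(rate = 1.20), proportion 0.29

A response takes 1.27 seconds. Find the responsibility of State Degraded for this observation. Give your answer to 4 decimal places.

Apply Bayes' rule: the posterior for each component is proportional to its prior times its likelihood at x.
Component likelihoods at x = 1.27 seconds:
  L_Idle = 0.37·e^(−0.37·1.27) = 0.37·e^(−0.4699) = 0.231274
  L_Busy = 0.87·e^(−0.87·1.27) = 0.87·e^(−1.1049) = 0.288182
  L_Degraded = 1.20·e^(−1.20·1.27) = 1.20·e^(−1.5240) = 0.261407
Weight by the priors:
  π_Idle·L_Idle = 0.44 × 0.231274 = 0.101761
  π_Busy·L_Busy = 0.27 × 0.288182 = 0.0778092
  π_Degraded·L_Degraded = 0.29 × 0.261407 = 0.0758079
Denominator: 0.101761 + 0.0778092 + 0.0758079 = 0.255378
So the posterior for State Degraded is 0.0758079 / 0.255378 ≈ 0.2968.

0.2968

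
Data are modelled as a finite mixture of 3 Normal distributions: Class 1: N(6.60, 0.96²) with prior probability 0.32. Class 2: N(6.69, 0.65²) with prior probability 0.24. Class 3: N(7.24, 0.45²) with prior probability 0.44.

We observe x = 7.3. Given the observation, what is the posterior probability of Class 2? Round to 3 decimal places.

P(component k | x) = P(Z=k)·f_k(x) / marginal(x), where marginal(x) = Σ_j P(Z=j)·f_j(x).
Evaluate each component's likelihood at the observed value:
  p_1 = 0.318556
  p_2 = 0.395142
  p_3 = 0.878693
Multiply by the mixture weights:
  P(Z=1)·p_1 = 0.32 × 0.318556 = 0.101938
  P(Z=2)·p_2 = 0.24 × 0.395142 = 0.094834
  P(Z=3)·p_3 = 0.44 × 0.878693 = 0.386625
Denominator: 0.101938 + 0.094834 + 0.386625 = 0.583397
P(Class 2 | 7.3) ≈ 0.163

0.163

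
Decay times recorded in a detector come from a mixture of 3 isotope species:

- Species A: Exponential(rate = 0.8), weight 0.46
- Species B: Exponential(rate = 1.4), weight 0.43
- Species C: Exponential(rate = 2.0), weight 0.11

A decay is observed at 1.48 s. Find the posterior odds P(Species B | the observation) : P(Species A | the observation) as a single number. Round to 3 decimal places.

0.673

Posterior odds = (w_i f_i(x)) / (w_j f_j(x)); the normalising sum cancels.
Exponential densities:
  f_A = 0.244842
  f_B = 0.176307
  f_C = 0.103638
Posterior odds = (w_B·f_B) / (w_A·f_A) = (0.43·0.176307) / (0.46·0.244842) = 0.0758121 / 0.112627 ≈ 0.673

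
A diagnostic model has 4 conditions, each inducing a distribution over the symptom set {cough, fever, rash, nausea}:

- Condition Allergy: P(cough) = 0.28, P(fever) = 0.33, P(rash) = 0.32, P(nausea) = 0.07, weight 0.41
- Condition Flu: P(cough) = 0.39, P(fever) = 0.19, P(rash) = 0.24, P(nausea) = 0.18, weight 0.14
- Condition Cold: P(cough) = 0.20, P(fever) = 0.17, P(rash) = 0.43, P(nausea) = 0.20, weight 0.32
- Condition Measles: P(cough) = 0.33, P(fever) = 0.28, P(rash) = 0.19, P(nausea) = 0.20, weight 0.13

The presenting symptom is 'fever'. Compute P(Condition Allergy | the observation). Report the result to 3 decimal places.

0.535

P(component k | x) = P(Z=k)·f_k(x) / marginal(x), where marginal(x) = Σ_j P(Z=j)·f_j(x).
Component likelihoods at x = 'fever':
  p_Allergy = P(fever | comp) = 0.33
  p_Flu = P(fever | comp) = 0.19
  p_Cold = P(fever | comp) = 0.17
  p_Measles = P(fever | comp) = 0.28
Weight by the priors:
  P(Z=Allergy)·p_Allergy = 0.41 × 0.33 = 0.1353
  P(Z=Flu)·p_Flu = 0.14 × 0.19 = 0.0266
  P(Z=Cold)·p_Cold = 0.32 × 0.17 = 0.0544
  P(Z=Measles)·p_Measles = 0.13 × 0.28 = 0.0364
Denominator: 0.1353 + 0.0266 + 0.0544 + 0.0364 = 0.2527
P(Condition Allergy | 'fever') = 0.1353 / 0.2527 ≈ 0.535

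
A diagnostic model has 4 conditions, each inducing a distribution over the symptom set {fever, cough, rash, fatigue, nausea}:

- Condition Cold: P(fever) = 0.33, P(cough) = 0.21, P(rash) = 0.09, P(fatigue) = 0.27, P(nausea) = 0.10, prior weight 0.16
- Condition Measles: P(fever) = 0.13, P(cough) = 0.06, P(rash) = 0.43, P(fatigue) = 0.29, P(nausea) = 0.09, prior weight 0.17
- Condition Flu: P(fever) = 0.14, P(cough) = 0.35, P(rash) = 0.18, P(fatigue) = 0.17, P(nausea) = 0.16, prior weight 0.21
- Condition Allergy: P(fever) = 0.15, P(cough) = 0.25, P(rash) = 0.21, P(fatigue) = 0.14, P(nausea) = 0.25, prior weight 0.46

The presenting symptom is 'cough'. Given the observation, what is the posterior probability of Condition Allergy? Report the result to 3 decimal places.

0.495

Posterior ∝ prior × likelihood, so P(k | x) ∝ π_k f_k(x); normalise over all components.
Component likelihoods at x = 'cough':
  L_Cold = P(cough | comp) = 0.21
  L_Measles = P(cough | comp) = 0.06
  L_Flu = P(cough | comp) = 0.35
  L_Allergy = P(cough | comp) = 0.25
Multiply by the mixture weights:
  π_Cold·L_Cold = 0.16 × 0.21 = 0.0336
  π_Measles·L_Measles = 0.17 × 0.06 = 0.0102
  π_Flu·L_Flu = 0.21 × 0.35 = 0.0735
  π_Allergy·L_Allergy = 0.46 × 0.25 = 0.115
Marginal: 0.0336 + 0.0102 + 0.0735 + 0.115 = 0.2323
P(Condition Allergy | the observation) = 0.115 / 0.2323 ≈ 0.495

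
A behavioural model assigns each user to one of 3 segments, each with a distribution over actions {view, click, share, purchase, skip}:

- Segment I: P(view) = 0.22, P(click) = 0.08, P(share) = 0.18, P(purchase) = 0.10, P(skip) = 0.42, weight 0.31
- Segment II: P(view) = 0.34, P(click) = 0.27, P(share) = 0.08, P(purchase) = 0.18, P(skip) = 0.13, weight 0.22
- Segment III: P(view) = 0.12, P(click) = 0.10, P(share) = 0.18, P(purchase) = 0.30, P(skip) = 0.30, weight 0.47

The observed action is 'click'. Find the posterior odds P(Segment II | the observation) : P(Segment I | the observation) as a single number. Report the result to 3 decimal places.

2.395

Since P(k|x) ∝ π_k f_k(x), the posterior odds are π_i f_i(x) / (π_j f_j(x)).
Component likelihoods at x = 'click':
  L_I = 0.08
  L_II = 0.27
  L_III = 0.1
Odds = (0.22/0.31) × (0.27/0.08) = 0.709677 × 3.375 ≈ 2.395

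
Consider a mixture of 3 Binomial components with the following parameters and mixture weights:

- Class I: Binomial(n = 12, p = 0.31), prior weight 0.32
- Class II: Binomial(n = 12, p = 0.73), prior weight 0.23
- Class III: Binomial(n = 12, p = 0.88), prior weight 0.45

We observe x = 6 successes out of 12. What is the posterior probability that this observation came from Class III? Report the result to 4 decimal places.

0.0139

Posterior ∝ prior × likelihood, so P(k | x) ∝ π_k f_k(x); normalise over all components.
Binomial probabilities:
  f_I = C(12,6)·0.31^6·0.69^6 = 924·0.000887504·0.107918 = 0.0884987
  f_II = C(12,6)·0.73^6·0.27^6 = 924·0.151334·0.00038742 = 0.0541741
  f_III = C(12,6)·0.88^6·0.12^6 = 924·0.464404·2.98598e-06 = 0.00128131
Multiply by the mixture weights:
  π_I·f_I = 0.32 × 0.0884987 = 0.0283196
  π_II·f_II = 0.23 × 0.0541741 = 0.01246
  π_III·f_III = 0.45 × 0.00128131 = 0.000576591
Evidence: 0.0283196 + 0.01246 + 0.000576591 = 0.0413562
P(Class III | 6 successes out of 12) ≈ 0.0139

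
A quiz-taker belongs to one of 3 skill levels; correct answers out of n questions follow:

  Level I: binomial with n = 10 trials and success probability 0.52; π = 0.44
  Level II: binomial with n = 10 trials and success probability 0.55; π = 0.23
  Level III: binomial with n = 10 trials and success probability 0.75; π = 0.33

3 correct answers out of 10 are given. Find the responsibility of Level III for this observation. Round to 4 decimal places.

By Bayes' theorem, P(k | x) = P(Z=k) f_k(x) / Σ_j P(Z=j) f_j(x).
Component likelihoods at x = 3 correct answers out of 10:
  p_I = C(10,3)·0.52^3·0.48^7 = 120·0.140608·0.00587068 = 0.0990558
  p_II = C(10,3)·0.55^3·0.45^7 = 120·0.166375·0.00373669 = 0.0746031
  p_III = C(10,3)·0.75^3·0.25^7 = 120·0.421875·6.10352e-05 = 0.0030899
Prior × likelihood for each component:
  P(Z=I)·p_I = 0.44 × 0.0990558 = 0.0435846
  P(Z=II)·p_II = 0.23 × 0.0746031 = 0.0171587
  P(Z=III)·p_III = 0.33 × 0.0030899 = 0.00101967
Evidence: 0.0435846 + 0.0171587 + 0.00101967 = 0.0617629
Responsibility of Level III: 0.00101967 / 0.0617629 ≈ 0.0165

0.0165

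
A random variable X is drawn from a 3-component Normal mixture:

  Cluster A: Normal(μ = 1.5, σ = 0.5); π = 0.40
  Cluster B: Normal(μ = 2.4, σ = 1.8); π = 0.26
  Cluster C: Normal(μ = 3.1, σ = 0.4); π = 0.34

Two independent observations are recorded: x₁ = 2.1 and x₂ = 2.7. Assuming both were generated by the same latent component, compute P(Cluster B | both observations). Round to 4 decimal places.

Apply Bayes' rule: the posterior for each component is proportional to its prior times its likelihood at x.
Since both observations come from the same component, the likelihood for component k is f_k(x₁)·f_k(x₂).
  L_A = [0.388372] × [0.0447891] = 0.0173948
  L_B = [0.218578] × [0.218578] = 0.0477762
  L_C = [0.0438208] × [0.604927] = 0.0265083
Prior × likelihood for each component:
  π_A·L_A = 0.40 × 0.0173948 = 0.00695793
  π_B·L_B = 0.26 × 0.0477762 = 0.0124218
  π_C·L_C = 0.34 × 0.0265083 = 0.00901284
Denominator: 0.00695793 + 0.0124218 + 0.00901284 = 0.0283926
P(Cluster B | x) = 0.0124218 / 0.0283926 ≈ 0.4375

0.4375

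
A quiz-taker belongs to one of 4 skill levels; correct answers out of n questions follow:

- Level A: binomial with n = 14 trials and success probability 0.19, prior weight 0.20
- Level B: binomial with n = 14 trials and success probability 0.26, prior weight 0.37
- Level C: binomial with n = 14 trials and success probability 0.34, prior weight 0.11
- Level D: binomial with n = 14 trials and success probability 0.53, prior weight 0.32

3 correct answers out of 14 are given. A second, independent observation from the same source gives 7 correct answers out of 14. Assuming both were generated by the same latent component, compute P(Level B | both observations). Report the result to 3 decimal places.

The responsibility of component k is π_k f_k(x) divided by Σ_j π_j f_j(x).
Since both observations come from the same component, the likelihood for component k is f_k(x₁)·f_k(x₂).
  f_A = [C(14,3)·0.19^3·0.81^11 = 364·0.006859·0.0984771 = 0.245865] × [0.00701807] = 0.0017255
  f_B = [C(14,3)·0.26^3·0.74^11 = 364·0.017576·0.0364375 = 0.233115] × [0.0334952] = 0.00780824
  f_C = [C(14,3)·0.34^3·0.66^11 = 364·0.039304·0.010351 = 0.148089] × [0.0983348] = 0.0145623
  f_D = [C(14,3)·0.53^3·0.47^11 = 364·0.148877·0.000247216 = 0.0133969] × [0.204251] = 0.00273633
Prior × likelihood for each component:
  π_A·f_A = 0.20 × 0.0017255 = 0.0003451
  π_B·f_B = 0.37 × 0.00780824 = 0.00288905
  π_C·f_C = 0.11 × 0.0145623 = 0.00160185
  π_D·f_D = 0.32 × 0.00273633 = 0.000875626
Evidence: 0.0003451 + 0.00288905 + 0.00160185 + 0.000875626 = 0.00571162
P(Level B | x₁,x₂) = 0.00288905 / 0.00571162 ≈ 0.506

0.506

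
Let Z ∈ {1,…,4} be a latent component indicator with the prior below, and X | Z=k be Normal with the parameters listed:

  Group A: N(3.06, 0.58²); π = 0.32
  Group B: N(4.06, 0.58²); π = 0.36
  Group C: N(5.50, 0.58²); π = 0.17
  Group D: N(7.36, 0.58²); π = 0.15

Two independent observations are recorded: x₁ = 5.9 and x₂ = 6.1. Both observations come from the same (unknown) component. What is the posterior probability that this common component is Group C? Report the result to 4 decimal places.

By Bayes' theorem, P(k | x) = P(Z=k) f_k(x) / Σ_j P(Z=j) f_j(x).
Since both observations come from the same component, the likelihood for component k is f_k(x₁)·f_k(x₂).
  p_A = [(1/(0.58·√(2π)))·exp(−(5.9−3.06)²/(2·0.58²)) = 0.687832·exp(-11.98811) = 4.27673e-06] × [7.44733e-07] = 3.18503e-12
  p_B = [(1/(0.58·√(2π)))·exp(−(5.9−4.06)²/(2·0.58²)) = 0.687832·exp(-5.03210) = 0.00448814] × [0.0014163] = 6.35658e-06
  p_C = [(1/(0.58·√(2π)))·exp(−(5.9−5.50)²/(2·0.58²)) = 0.687832·exp(-0.23781) = 0.542253] × [0.402811] = 0.218425
  p_D = [(1/(0.58·√(2π)))·exp(−(5.9−7.36)²/(2·0.58²)) = 0.687832·exp(-3.16825) = 0.0289419] × [0.0649653] = 0.00188022
Multiply by the mixture weights:
  P(Z=A)·p_A = 0.32 × 3.18503e-12 = 1.01921e-12
  P(Z=B)·p_B = 0.36 × 6.35658e-06 = 2.28837e-06
  P(Z=C)·p_C = 0.17 × 0.218425 = 0.0371323
  P(Z=D)·p_D = 0.15 × 0.00188022 = 0.000282033
Normaliser: 1.01921e-12 + 2.28837e-06 + 0.0371323 + 0.000282033 = 0.0374166
P(Group C | x₁,x₂) ≈ 0.9924

0.9924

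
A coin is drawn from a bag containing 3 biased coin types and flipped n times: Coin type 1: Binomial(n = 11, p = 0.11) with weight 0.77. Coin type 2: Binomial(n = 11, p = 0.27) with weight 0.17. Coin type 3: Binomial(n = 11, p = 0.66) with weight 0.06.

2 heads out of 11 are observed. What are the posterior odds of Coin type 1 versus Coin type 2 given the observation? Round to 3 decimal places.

The posterior odds equal the prior odds times the likelihood ratio: (w_i/w_j)·(f_i(x)/f_j(x)).
Evaluate each component's likelihood at the observed value:
  f_1 = 0.233162
  f_2 = 0.236046
  f_3 = 0.00145466
Odds = (0.77/0.17) × (0.233162/0.236046) = 4.52941 × 0.987784 ≈ 4.474

4.474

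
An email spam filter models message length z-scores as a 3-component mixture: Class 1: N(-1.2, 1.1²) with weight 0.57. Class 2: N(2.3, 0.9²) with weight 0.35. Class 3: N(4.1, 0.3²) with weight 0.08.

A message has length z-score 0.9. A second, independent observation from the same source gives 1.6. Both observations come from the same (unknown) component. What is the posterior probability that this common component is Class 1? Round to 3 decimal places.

0.030

Posterior ∝ prior × likelihood, so P(k | x) ∝ w_k f_k(x); normalise over all components.
Since both observations come from the same component, the likelihood for component k is f_k(x₁)·f_k(x₂).
  L_1 = [(1/(1.1·√(2π)))·exp(−(0.9−-1.2)²/(2·1.1²)) = 0.362675·exp(-1.82231) = 0.0586268] × [0.0142085] = 0.000832997
  L_2 = [(1/(0.9·√(2π)))·exp(−(0.9−2.3)²/(2·0.9²)) = 0.443269·exp(-1.20988) = 0.132198] × [0.327572] = 0.0433044
  L_3 = [(1/(0.3·√(2π)))·exp(−(0.9−4.1)²/(2·0.3²)) = 1.329808·exp(-56.88889) = 2.61372e-25] × [1.10693e-15] = 2.89319e-40
Prior × likelihood for each component:
  w_1·L_1 = 0.57 × 0.000832997 = 0.000474808
  w_2·L_2 = 0.35 × 0.0433044 = 0.0151565
  w_3·L_3 = 0.08 × 2.89319e-40 = 2.31456e-41
Sum: 0.000474808 + 0.0151565 + 2.31456e-41 = 0.0156313
Responsibility of Class 1: 0.000474808 / 0.0156313 ≈ 0.030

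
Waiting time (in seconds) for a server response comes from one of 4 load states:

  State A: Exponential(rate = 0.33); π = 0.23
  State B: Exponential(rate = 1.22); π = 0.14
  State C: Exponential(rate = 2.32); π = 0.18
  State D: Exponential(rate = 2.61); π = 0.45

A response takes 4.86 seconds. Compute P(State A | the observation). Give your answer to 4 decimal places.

0.9705

Apply Bayes' rule: the posterior for each component is proportional to its prior times its likelihood at x.
Evaluate each component's likelihood at the observed value:
  L_A = 0.33·e^(−0.33·4.86) = 0.33·e^(−1.6038) = 0.0663732
  L_B = 1.22·e^(−1.22·4.86) = 1.22·e^(−5.9292) = 0.00324594
  L_C = 2.32·e^(−2.32·4.86) = 2.32·e^(−11.2752) = 2.9426e-05
  L_D = 2.61·e^(−2.61·4.86) = 2.61·e^(−12.6846) = 8.08702e-06
Multiply by the mixture weights:
  π_A·L_A = 0.23 × 0.0663732 = 0.0152658
  π_B·L_B = 0.14 × 0.00324594 = 0.000454432
  π_C·L_C = 0.18 × 2.9426e-05 = 5.29668e-06
  π_D·L_D = 0.45 × 8.08702e-06 = 3.63916e-06
Sum: 0.0152658 + 0.000454432 + 5.29668e-06 + 3.63916e-06 = 0.0157292
Responsibility of State A: 0.0152658 / 0.0157292 ≈ 0.9705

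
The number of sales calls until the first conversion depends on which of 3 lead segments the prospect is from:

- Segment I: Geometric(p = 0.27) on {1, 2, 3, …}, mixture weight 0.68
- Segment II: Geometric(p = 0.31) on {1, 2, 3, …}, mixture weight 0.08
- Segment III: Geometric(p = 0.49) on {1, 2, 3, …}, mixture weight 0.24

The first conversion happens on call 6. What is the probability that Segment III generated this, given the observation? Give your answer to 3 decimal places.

P(component k | x) = P(Z=k)·f_k(x) / marginal(x), where marginal(x) = Σ_j P(Z=j)·f_j(x).
Geometric probabilities:
  f_I = 0.27·(1−0.27)^5 = 0.27·0.207307 = 0.0559729
  f_II = 0.31·(1−0.31)^5 = 0.31·0.156403 = 0.048485
  f_III = 0.49·(1−0.49)^5 = 0.49·0.0345025 = 0.0169062
Multiply by the mixture weights:
  P(Z=I)·f_I = 0.68 × 0.0559729 = 0.0380616
  P(Z=II)·f_II = 0.08 × 0.048485 = 0.0038788
  P(Z=III)·f_III = 0.24 × 0.0169062 = 0.0040575
Denominator: 0.0380616 + 0.0038788 + 0.0040575 = 0.0459979
So the posterior for Segment III is 0.0040575 / 0.0459979 ≈ 0.088.

0.088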